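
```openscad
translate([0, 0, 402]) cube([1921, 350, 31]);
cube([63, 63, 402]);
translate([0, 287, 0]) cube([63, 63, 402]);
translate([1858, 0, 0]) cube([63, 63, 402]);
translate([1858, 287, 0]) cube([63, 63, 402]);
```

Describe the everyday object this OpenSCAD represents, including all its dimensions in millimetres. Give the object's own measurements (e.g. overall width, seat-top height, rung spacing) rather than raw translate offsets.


A bench: a 1921×350 mm seat slab, 31 mm thick, top at z = 433 mm, on four 63×63 mm square legs flush with the seat corners and standing on z = 0.


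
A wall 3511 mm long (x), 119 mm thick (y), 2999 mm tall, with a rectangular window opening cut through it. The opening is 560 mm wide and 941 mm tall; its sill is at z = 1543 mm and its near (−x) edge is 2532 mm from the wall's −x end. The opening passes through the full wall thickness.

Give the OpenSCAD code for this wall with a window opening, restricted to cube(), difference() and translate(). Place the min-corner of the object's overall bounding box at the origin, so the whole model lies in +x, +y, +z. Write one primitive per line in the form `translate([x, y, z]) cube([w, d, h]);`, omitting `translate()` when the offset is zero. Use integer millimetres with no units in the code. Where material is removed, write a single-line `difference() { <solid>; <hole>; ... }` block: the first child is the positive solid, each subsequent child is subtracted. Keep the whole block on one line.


difference() { cube([3511, 119, 2999]); translate([2532, 0, 1543]) cube([560, 119, 941]); }


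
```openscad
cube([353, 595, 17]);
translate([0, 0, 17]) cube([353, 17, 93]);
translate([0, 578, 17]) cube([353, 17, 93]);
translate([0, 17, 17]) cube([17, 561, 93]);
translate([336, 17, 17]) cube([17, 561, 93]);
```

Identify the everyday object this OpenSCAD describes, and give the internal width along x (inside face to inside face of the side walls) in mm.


An open box. The internal width is 319 mm.

A 353×595 base slab with four walls standing on it — an open box. The base is 353 mm wide and the walls are 17 mm thick, so the internal width is 353 − 2 × 17 = 319 mm.


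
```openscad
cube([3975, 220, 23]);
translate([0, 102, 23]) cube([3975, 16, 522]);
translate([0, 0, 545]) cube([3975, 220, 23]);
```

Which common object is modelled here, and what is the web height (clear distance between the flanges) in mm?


An I-beam. The web height is 522 mm.

Two wide flanges with a thin centred web — an I-beam. Overall 568 mm minus two 23 mm flanges gives a web of 568 − 2·23 = 522 mm.


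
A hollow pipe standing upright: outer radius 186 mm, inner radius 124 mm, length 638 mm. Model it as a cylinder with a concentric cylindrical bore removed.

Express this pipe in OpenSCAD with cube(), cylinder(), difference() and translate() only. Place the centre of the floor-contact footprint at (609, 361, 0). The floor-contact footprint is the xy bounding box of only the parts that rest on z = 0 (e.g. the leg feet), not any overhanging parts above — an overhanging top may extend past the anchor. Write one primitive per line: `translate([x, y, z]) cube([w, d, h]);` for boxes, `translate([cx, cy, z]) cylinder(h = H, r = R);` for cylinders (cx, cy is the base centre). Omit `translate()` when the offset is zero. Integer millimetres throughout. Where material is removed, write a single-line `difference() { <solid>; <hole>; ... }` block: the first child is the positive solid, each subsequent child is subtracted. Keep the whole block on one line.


difference() { translate([609, 361, 0]) cylinder(h = 638, r = 186); translate([609, 361, 0]) cylinder(h = 638, r = 124); }


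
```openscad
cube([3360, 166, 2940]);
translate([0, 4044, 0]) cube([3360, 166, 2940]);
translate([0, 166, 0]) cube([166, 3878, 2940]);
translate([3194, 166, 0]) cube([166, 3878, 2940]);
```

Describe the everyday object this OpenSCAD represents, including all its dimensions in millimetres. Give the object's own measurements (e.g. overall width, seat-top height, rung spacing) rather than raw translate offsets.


The wall frame of a small rectangular building: four walls, each 2940 mm tall and 166 mm thick, enclosing a footprint 3360 mm (x) by 4210 mm (y) outside-to-outside, with no floor or roof. The front and back walls (the −y and +y sides) span the full width; the two side walls fit between them.


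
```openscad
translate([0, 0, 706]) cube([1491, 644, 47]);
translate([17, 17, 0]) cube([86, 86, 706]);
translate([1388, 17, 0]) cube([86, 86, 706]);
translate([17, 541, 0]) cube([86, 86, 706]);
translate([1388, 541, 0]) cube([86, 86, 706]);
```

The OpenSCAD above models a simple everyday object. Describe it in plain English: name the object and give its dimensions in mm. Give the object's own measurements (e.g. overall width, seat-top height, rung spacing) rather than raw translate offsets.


A table: top 1491 mm (x) × 644 mm (y), 47 mm thick, upper face at z = 753 mm, on four 86×86 mm square legs, each inset 17 mm from the nearest pair of top edges from z = 0 to the bottom of the top.


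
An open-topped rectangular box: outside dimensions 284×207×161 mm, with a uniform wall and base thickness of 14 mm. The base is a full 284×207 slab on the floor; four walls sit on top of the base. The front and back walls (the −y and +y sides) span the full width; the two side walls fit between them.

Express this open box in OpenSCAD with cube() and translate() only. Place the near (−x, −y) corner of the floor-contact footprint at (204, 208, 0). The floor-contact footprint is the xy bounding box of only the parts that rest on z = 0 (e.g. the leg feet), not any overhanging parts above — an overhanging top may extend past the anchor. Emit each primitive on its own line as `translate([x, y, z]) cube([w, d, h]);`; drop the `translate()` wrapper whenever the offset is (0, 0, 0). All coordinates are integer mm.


translate([204, 208, 0]) cube([284, 207, 14]);
translate([204, 208, 14]) cube([284, 14, 147]);
translate([204, 401, 14]) cube([284, 14, 147]);
translate([204, 222, 14]) cube([14, 179, 147]);
translate([474, 222, 14]) cube([14, 179, 147]);


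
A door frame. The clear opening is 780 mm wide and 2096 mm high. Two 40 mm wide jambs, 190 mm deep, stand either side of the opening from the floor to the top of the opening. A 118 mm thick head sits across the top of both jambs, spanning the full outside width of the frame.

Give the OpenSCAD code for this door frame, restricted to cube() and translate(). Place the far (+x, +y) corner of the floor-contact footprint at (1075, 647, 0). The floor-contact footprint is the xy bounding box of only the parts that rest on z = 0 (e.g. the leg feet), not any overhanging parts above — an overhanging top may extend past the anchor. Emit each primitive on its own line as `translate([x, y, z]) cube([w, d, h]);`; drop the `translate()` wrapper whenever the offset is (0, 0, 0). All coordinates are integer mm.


translate([215, 457, 0]) cube([40, 190, 2096]);
translate([1035, 457, 0]) cube([40, 190, 2096]);
translate([215, 457, 2096]) cube([860, 190, 118]);


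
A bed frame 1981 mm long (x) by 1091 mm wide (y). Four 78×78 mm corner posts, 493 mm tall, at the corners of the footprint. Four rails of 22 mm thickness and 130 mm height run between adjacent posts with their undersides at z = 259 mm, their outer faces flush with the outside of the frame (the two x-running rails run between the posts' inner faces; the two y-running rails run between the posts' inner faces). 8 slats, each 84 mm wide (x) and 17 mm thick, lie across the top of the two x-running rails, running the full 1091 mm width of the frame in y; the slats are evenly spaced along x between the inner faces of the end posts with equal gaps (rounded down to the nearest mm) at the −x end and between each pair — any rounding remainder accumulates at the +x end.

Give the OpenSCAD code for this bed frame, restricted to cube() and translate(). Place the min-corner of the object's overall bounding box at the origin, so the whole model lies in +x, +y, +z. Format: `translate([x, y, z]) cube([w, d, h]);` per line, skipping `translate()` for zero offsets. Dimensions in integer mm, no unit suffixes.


cube([78, 78, 493]);
translate([0, 1013, 0]) cube([78, 78, 493]);
translate([1903, 0, 0]) cube([78, 78, 493]);
translate([1903, 1013, 0]) cube([78, 78, 493]);
translate([78, 0, 259]) cube([1825, 22, 130]);
translate([78, 1069, 259]) cube([1825, 22, 130]);
translate([0, 78, 259]) cube([22, 935, 130]);
translate([1959, 78, 259]) cube([22, 935, 130]);
translate([206, 0, 389]) cube([84, 1091, 17]);
translate([418, 0, 389]) cube([84, 1091, 17]);
translate([630, 0, 389]) cube([84, 1091, 17]);
translate([842, 0, 389]) cube([84, 1091, 17]);
translate([1054, 0, 389]) cube([84, 1091, 17]);
translate([1266, 0, 389]) cube([84, 1091, 17]);
translate([1478, 0, 389]) cube([84, 1091, 17]);
translate([1690, 0, 389]) cube([84, 1091, 17]);


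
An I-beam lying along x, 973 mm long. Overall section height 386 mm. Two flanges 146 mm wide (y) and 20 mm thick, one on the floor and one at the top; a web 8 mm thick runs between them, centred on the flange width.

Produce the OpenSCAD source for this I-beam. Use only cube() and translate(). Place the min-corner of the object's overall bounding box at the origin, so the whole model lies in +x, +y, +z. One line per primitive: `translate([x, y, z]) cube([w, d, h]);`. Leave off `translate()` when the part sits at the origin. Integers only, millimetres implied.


cube([973, 146, 20]);
translate([0, 69, 20]) cube([973, 8, 346]);
translate([0, 0, 366]) cube([973, 146, 20]);


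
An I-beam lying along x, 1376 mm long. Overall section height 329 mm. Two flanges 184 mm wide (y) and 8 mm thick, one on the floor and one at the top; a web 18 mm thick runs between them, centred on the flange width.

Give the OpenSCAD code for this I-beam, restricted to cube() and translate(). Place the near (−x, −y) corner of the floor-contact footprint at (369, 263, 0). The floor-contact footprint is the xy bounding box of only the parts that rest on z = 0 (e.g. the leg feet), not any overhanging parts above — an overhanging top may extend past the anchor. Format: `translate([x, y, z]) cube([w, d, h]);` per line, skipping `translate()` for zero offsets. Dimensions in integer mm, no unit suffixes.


translate([369, 263, 0]) cube([1376, 184, 8]);
translate([369, 346, 8]) cube([1376, 18, 313]);
translate([369, 263, 321]) cube([1376, 184, 8]);


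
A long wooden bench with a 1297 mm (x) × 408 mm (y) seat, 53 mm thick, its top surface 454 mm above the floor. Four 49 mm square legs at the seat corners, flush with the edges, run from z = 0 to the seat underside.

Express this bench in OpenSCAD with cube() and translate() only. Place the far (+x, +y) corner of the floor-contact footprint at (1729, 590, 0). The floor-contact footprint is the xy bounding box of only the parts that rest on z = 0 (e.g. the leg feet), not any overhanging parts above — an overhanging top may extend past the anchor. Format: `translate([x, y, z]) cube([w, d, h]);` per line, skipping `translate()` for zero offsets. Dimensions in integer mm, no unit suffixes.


translate([432, 182, 401]) cube([1297, 408, 53]);
translate([432, 182, 0]) cube([49, 49, 401]);
translate([432, 541, 0]) cube([49, 49, 401]);
translate([1680, 182, 0]) cube([49, 49, 401]);
translate([1680, 541, 0]) cube([49, 49, 401]);


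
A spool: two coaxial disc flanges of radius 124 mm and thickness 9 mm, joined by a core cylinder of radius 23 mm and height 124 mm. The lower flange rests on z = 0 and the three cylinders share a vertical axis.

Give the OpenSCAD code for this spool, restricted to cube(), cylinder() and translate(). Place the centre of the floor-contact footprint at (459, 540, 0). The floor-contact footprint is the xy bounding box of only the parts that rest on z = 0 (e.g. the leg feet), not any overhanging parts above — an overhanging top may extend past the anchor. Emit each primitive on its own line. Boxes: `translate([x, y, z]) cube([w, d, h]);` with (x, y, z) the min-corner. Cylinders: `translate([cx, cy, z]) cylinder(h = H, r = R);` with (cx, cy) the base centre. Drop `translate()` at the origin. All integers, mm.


translate([459, 540, 0]) cylinder(h = 9, r = 124);
translate([459, 540, 9]) cylinder(h = 124, r = 23);
translate([459, 540, 133]) cylinder(h = 9, r = 124);


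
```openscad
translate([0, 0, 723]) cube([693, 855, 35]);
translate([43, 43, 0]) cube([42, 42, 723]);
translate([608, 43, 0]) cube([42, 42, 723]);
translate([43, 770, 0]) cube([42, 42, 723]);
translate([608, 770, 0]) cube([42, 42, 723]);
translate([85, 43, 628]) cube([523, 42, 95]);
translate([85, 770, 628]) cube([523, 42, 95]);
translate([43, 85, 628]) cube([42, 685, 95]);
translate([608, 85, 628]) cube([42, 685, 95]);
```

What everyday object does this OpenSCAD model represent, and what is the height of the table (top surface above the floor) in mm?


A table. The table height is 758 mm.

A 693×855×35 slab sits at z = 723 on four 42 mm square posts — a table. The top surface is at 723 + 35 = 758 mm.


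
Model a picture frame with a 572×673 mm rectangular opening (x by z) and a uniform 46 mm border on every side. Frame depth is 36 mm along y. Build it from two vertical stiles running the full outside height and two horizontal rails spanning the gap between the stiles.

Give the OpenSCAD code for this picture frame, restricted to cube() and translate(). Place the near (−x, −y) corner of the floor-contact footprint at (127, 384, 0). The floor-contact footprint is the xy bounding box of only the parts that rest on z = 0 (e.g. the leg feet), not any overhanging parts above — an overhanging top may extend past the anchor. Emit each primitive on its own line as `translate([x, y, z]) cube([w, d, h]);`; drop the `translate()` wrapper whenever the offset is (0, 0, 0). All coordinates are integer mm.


translate([127, 384, 0]) cube([46, 36, 765]);
translate([745, 384, 0]) cube([46, 36, 765]);
translate([173, 384, 0]) cube([572, 36, 46]);
translate([173, 384, 719]) cube([572, 36, 46]);


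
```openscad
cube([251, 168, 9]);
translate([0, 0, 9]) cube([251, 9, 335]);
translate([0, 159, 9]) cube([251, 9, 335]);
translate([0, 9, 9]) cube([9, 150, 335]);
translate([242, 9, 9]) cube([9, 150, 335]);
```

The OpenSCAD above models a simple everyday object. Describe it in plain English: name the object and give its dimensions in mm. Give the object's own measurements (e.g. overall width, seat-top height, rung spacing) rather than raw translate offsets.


An open-topped rectangular box: outside dimensions 251×168×344 mm, with a uniform wall and base thickness of 9 mm. The base is a full 251×168 slab on the floor; four walls sit on top of the base. The front and back walls (the −y and +y sides) span the full width; the two side walls fit between them.


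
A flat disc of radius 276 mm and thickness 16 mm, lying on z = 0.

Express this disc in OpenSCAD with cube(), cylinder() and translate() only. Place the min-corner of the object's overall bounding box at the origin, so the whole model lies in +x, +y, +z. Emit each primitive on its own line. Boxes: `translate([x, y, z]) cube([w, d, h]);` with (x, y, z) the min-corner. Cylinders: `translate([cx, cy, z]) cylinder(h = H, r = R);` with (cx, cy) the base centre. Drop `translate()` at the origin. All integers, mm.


translate([276, 276, 0]) cylinder(h = 16, r = 276);


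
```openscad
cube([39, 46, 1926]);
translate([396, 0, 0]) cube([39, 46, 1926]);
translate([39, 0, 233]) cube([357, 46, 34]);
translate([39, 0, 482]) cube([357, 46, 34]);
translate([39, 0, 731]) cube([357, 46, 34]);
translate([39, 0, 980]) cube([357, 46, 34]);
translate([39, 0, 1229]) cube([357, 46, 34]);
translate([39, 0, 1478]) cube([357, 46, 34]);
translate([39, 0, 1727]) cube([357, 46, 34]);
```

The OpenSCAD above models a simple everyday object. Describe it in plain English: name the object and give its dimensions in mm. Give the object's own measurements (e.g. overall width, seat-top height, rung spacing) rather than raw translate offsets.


A straight ladder. Two 39×46 mm vertical rails, 1926 mm tall, stand 435 mm apart (outside-to-outside) with their front faces coplanar on the −y side. 7 rungs, each 46 mm deep and 34 mm tall, span between the inner faces of the rails, front faces flush with the rails. The lowest rung's underside is at z = 233 mm and rungs are spaced 249 mm apart (underside to underside).


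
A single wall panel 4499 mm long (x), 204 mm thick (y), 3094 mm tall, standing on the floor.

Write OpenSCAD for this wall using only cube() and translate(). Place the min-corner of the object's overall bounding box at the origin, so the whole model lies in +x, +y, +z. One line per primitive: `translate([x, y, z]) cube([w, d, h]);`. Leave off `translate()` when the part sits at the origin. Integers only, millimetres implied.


cube([4499, 204, 3094]);


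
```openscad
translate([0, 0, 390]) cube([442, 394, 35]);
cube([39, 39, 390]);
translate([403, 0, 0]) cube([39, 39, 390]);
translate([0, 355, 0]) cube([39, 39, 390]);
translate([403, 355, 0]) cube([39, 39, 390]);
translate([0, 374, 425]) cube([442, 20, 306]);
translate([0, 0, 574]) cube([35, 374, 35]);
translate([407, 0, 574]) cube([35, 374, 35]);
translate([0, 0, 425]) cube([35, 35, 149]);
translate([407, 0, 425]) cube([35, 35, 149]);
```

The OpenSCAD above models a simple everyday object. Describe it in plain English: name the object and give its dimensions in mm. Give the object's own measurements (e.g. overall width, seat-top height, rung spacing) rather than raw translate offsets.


A chair. The seat is a 442×394×35 mm slab with its top at z = 425 mm, on four 39×39 mm corner legs (flush with the seat edges, standing on z = 0). A flat backrest 20 mm thick, 306 mm tall, spans the full seat width and rises from the seat top along its +y edge, rear face flush with the rear of the seat. Two armrests of 35×35 mm section run along each side from the seat's front edge to the front of the backrest, top faces 184 mm above the seat top and outer faces flush with the seat's x-edges; a 35×35 mm post under the front of each armrest stands on the seat at the front corner.


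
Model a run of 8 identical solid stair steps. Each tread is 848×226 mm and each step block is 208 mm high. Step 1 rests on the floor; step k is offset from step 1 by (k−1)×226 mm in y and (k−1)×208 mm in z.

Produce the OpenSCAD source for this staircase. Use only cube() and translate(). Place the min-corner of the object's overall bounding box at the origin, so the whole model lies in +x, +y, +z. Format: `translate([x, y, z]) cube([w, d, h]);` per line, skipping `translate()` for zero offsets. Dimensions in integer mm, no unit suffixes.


cube([848, 226, 208]);
translate([0, 226, 208]) cube([848, 226, 208]);
translate([0, 452, 416]) cube([848, 226, 208]);
translate([0, 678, 624]) cube([848, 226, 208]);
translate([0, 904, 832]) cube([848, 226, 208]);
translate([0, 1130, 1040]) cube([848, 226, 208]);
translate([0, 1356, 1248]) cube([848, 226, 208]);
translate([0, 1582, 1456]) cube([848, 226, 208]);


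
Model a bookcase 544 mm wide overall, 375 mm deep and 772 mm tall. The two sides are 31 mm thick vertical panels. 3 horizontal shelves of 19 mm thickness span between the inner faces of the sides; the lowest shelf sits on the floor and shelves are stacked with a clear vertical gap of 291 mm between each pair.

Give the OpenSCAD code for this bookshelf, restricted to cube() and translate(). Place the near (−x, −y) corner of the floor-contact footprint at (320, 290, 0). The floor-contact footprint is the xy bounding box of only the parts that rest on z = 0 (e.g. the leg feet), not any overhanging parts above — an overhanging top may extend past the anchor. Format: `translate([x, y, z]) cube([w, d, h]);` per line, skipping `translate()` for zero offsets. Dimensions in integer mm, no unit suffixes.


translate([320, 290, 0]) cube([31, 375, 772]);
translate([833, 290, 0]) cube([31, 375, 772]);
translate([351, 290, 0]) cube([482, 375, 19]);
translate([351, 290, 310]) cube([482, 375, 19]);
translate([351, 290, 620]) cube([482, 375, 19]);


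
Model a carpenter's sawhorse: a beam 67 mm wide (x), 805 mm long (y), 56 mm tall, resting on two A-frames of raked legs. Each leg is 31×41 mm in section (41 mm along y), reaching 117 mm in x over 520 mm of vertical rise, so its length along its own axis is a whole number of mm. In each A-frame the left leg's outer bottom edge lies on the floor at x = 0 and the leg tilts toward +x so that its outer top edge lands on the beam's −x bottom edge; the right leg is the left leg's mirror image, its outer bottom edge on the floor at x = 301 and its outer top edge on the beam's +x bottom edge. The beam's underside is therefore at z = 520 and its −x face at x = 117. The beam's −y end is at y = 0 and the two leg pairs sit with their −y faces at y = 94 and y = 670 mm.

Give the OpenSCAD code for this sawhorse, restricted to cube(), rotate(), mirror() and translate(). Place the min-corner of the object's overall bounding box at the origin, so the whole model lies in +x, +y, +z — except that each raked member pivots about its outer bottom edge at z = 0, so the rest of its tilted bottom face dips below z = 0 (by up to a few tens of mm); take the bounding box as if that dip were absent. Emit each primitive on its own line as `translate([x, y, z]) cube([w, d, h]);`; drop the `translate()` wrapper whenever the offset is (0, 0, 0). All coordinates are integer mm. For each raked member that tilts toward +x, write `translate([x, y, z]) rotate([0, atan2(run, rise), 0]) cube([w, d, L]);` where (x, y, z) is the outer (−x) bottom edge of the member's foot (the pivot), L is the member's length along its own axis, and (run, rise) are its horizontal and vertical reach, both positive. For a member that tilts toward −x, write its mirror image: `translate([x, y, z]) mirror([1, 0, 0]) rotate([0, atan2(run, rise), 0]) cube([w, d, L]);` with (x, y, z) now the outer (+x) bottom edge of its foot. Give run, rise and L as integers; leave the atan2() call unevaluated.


// leg length = √(117² + 520²) = 533
// right-leg outer foot x = 2·117 + 67 = 301
// beam min-corner = (117, 0, 520)
translate([117, 0, 520]) cube([67, 805, 56]);
translate([0, 94, 0]) rotate([0, atan2(117, 520), 0]) cube([31, 41, 533]);
translate([301, 94, 0]) mirror([1, 0, 0]) rotate([0, atan2(117, 520), 0]) cube([31, 41, 533]);
translate([0, 670, 0]) rotate([0, atan2(117, 520), 0]) cube([31, 41, 533]);
translate([301, 670, 0]) mirror([1, 0, 0]) rotate([0, atan2(117, 520), 0]) cube([31, 41, 533]);


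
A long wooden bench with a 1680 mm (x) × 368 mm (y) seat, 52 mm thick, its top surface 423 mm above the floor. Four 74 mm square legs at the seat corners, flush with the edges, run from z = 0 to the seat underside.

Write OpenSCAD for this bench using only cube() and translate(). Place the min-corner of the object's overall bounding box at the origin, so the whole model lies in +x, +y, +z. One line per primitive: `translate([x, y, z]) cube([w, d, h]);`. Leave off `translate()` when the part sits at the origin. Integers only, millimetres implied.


translate([0, 0, 371]) cube([1680, 368, 52]);
cube([74, 74, 371]);
translate([0, 294, 0]) cube([74, 74, 371]);
translate([1606, 0, 0]) cube([74, 74, 371]);
translate([1606, 294, 0]) cube([74, 74, 371]);


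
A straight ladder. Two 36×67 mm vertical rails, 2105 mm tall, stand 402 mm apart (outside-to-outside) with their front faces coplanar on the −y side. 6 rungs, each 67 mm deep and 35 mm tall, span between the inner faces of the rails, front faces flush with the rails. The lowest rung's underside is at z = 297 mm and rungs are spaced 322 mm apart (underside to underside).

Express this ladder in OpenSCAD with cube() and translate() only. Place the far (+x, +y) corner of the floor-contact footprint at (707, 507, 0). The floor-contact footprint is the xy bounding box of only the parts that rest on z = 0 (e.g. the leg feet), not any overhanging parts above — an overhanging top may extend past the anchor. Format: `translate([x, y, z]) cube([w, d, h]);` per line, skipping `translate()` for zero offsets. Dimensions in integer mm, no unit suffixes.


translate([305, 440, 0]) cube([36, 67, 2105]);
translate([671, 440, 0]) cube([36, 67, 2105]);
translate([341, 440, 297]) cube([330, 67, 35]);
translate([341, 440, 619]) cube([330, 67, 35]);
translate([341, 440, 941]) cube([330, 67, 35]);
translate([341, 440, 1263]) cube([330, 67, 35]);
translate([341, 440, 1585]) cube([330, 67, 35]);
translate([341, 440, 1907]) cube([330, 67, 35]);


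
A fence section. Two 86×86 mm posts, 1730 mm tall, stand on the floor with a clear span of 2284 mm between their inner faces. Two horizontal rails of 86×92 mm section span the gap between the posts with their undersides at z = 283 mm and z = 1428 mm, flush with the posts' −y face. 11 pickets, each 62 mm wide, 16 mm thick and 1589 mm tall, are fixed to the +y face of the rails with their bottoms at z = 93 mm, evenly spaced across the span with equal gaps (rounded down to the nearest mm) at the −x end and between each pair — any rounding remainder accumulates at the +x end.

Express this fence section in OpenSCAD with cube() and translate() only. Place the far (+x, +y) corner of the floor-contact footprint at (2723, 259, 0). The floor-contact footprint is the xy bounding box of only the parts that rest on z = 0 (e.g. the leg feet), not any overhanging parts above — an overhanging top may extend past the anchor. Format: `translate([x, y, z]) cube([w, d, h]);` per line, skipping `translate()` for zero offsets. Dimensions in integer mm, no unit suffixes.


translate([267, 173, 0]) cube([86, 86, 1730]);
translate([2637, 173, 0]) cube([86, 86, 1730]);
translate([353, 173, 283]) cube([2284, 86, 92]);
translate([353, 173, 1428]) cube([2284, 86, 92]);
translate([486, 259, 93]) cube([62, 16, 1589]);
translate([681, 259, 93]) cube([62, 16, 1589]);
translate([876, 259, 93]) cube([62, 16, 1589]);
translate([1071, 259, 93]) cube([62, 16, 1589]);
translate([1266, 259, 93]) cube([62, 16, 1589]);
translate([1461, 259, 93]) cube([62, 16, 1589]);
translate([1656, 259, 93]) cube([62, 16, 1589]);
translate([1851, 259, 93]) cube([62, 16, 1589]);
translate([2046, 259, 93]) cube([62, 16, 1589]);
translate([2241, 259, 93]) cube([62, 16, 1589]);
translate([2436, 259, 93]) cube([62, 16, 1589]);


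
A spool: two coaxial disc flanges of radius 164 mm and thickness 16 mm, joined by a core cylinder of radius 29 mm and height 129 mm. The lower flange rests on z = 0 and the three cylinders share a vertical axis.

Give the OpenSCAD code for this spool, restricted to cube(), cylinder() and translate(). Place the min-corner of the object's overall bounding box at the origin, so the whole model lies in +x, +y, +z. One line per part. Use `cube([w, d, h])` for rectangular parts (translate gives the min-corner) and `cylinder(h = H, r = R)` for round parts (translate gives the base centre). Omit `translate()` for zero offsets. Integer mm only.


translate([164, 164, 0]) cylinder(h = 16, r = 164);
translate([164, 164, 16]) cylinder(h = 129, r = 29);
translate([164, 164, 145]) cylinder(h = 16, r = 164);


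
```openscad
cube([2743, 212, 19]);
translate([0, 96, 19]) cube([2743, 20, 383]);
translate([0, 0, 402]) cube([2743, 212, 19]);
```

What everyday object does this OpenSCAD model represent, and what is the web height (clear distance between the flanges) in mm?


An I-beam. The web height is 383 mm.

Two wide flanges with a thin centred web — an I-beam. Overall 421 mm minus two 19 mm flanges gives a web of 421 − 2·19 = 383 mm.


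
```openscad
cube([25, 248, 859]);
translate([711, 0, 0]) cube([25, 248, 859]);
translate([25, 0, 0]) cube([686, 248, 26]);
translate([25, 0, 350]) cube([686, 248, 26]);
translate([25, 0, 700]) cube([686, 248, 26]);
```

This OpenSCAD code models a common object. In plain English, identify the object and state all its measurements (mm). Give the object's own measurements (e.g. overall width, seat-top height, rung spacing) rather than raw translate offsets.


An open bookshelf. Two side panels, each 25 mm thick, 248 mm deep and 859 mm tall, stand 736 mm apart (outside-to-outside). Between them sit 3 shelves, each 26 mm thick and 248 mm deep, spanning the full gap between the sides. The bottom shelf rests on the floor (its underside at z = 0) and the clear gap between one shelf's top and the next shelf's underside is 324 mm.


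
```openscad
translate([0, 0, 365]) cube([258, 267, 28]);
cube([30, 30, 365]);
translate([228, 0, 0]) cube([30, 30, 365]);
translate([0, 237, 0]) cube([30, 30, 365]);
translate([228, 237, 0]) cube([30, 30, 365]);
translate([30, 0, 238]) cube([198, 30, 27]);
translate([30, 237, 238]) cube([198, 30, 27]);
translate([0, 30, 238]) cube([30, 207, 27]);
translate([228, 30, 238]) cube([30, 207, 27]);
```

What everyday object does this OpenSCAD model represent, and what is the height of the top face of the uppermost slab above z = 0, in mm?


A stool. The seat height is 393 mm.

A 258×267×28 slab at z = 365 on four corner posts — a stool. The seat top is 365 + 28 = 393 mm.


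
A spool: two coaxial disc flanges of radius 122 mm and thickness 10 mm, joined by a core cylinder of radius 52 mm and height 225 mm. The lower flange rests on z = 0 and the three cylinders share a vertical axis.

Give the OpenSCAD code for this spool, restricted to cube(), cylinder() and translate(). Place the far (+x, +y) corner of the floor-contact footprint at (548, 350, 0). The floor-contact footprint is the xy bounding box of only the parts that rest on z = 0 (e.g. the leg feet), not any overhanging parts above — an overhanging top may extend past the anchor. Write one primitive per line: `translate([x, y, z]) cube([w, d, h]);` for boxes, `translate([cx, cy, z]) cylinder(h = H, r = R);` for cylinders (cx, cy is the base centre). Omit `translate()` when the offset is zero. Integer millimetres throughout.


translate([426, 228, 0]) cylinder(h = 10, r = 122);
translate([426, 228, 10]) cylinder(h = 225, r = 52);
translate([426, 228, 235]) cylinder(h = 10, r = 122);


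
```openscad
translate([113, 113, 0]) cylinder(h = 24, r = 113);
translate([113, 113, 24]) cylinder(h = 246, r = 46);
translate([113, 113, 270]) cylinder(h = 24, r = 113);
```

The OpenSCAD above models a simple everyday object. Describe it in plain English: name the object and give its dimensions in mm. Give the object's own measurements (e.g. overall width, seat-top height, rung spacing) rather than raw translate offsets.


A spool: two coaxial disc flanges of radius 113 mm and thickness 24 mm, joined by a core cylinder of radius 46 mm and height 246 mm. The lower flange rests on z = 0 and the three cylinders share a vertical axis.


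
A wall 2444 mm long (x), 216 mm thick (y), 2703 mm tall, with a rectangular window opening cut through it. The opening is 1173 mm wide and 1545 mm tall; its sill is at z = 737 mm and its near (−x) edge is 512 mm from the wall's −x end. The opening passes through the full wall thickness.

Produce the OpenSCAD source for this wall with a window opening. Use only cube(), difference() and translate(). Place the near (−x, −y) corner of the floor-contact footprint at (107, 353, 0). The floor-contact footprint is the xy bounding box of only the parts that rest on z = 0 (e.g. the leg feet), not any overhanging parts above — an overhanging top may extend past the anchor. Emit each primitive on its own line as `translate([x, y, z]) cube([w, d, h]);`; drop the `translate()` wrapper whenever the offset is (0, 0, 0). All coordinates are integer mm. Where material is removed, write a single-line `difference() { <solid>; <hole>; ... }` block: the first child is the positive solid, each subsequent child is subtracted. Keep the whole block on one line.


difference() { translate([107, 353, 0]) cube([2444, 216, 2703]); translate([619, 353, 737]) cube([1173, 216, 1545]); }


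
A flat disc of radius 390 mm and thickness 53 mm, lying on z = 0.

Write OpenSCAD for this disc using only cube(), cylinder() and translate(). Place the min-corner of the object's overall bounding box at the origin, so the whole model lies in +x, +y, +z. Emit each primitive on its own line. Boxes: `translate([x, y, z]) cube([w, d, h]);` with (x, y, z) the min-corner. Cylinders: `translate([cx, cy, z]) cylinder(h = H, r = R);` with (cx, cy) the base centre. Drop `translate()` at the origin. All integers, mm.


translate([390, 390, 0]) cylinder(h = 53, r = 390);


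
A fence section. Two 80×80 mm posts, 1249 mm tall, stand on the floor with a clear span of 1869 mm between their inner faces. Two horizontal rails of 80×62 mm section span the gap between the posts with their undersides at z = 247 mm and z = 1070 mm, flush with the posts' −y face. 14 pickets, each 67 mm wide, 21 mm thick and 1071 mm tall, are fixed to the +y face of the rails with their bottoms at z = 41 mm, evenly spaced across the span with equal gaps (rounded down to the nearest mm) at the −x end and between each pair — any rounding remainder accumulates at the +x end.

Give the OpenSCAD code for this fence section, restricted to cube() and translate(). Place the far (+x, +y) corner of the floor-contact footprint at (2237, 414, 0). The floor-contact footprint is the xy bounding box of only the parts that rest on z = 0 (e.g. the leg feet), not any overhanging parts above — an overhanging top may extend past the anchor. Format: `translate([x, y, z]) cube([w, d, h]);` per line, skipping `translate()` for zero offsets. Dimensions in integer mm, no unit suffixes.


translate([208, 334, 0]) cube([80, 80, 1249]);
translate([2157, 334, 0]) cube([80, 80, 1249]);
translate([288, 334, 247]) cube([1869, 80, 62]);
translate([288, 334, 1070]) cube([1869, 80, 62]);
translate([350, 414, 41]) cube([67, 21, 1071]);
translate([479, 414, 41]) cube([67, 21, 1071]);
translate([608, 414, 41]) cube([67, 21, 1071]);
translate([737, 414, 41]) cube([67, 21, 1071]);
translate([866, 414, 41]) cube([67, 21, 1071]);
translate([995, 414, 41]) cube([67, 21, 1071]);
translate([1124, 414, 41]) cube([67, 21, 1071]);
translate([1253, 414, 41]) cube([67, 21, 1071]);
translate([1382, 414, 41]) cube([67, 21, 1071]);
translate([1511, 414, 41]) cube([67, 21, 1071]);
translate([1640, 414, 41]) cube([67, 21, 1071]);
translate([1769, 414, 41]) cube([67, 21, 1071]);
translate([1898, 414, 41]) cube([67, 21, 1071]);
translate([2027, 414, 41]) cube([67, 21, 1071]);


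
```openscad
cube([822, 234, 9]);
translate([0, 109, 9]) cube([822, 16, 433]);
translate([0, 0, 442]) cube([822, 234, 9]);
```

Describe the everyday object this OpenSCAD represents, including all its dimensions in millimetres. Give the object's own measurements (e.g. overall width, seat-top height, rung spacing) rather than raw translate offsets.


An I-beam lying along x, 822 mm long. Overall section height 451 mm. Two flanges 234 mm wide (y) and 9 mm thick, one on the floor and one at the top; a web 16 mm thick runs between them, centred on the flange width.


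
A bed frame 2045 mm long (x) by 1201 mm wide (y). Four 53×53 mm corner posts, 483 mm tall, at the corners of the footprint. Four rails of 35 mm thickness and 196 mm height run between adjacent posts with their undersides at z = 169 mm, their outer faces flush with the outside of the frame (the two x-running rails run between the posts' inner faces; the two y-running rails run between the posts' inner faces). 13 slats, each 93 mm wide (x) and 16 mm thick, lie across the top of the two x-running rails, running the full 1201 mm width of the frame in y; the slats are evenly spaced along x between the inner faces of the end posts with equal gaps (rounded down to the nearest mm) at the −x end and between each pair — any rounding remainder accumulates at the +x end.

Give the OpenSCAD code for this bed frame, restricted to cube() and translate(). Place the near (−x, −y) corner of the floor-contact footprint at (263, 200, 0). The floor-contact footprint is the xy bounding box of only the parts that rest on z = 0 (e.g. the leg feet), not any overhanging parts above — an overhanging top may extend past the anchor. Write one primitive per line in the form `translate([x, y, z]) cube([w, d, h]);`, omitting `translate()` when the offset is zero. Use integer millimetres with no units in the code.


// slat z = rail_z + rail_h = 169 + 196 = 365
// slat gap = ⌊(1939 − 13·93) / 14⌋ = 52
translate([263, 200, 0]) cube([53, 53, 483]);
translate([263, 1348, 0]) cube([53, 53, 483]);
translate([2255, 200, 0]) cube([53, 53, 483]);
translate([2255, 1348, 0]) cube([53, 53, 483]);
translate([316, 200, 169]) cube([1939, 35, 196]);
translate([316, 1366, 169]) cube([1939, 35, 196]);
translate([263, 253, 169]) cube([35, 1095, 196]);
translate([2273, 253, 169]) cube([35, 1095, 196]);
translate([368, 200, 365]) cube([93, 1201, 16]);
translate([513, 200, 365]) cube([93, 1201, 16]);
translate([658, 200, 365]) cube([93, 1201, 16]);
translate([803, 200, 365]) cube([93, 1201, 16]);
translate([948, 200, 365]) cube([93, 1201, 16]);
translate([1093, 200, 365]) cube([93, 1201, 16]);
translate([1238, 200, 365]) cube([93, 1201, 16]);
translate([1383, 200, 365]) cube([93, 1201, 16]);
translate([1528, 200, 365]) cube([93, 1201, 16]);
translate([1673, 200, 365]) cube([93, 1201, 16]);
translate([1818, 200, 365]) cube([93, 1201, 16]);
translate([1963, 200, 365]) cube([93, 1201, 16]);
translate([2108, 200, 365]) cube([93, 1201, 16]);


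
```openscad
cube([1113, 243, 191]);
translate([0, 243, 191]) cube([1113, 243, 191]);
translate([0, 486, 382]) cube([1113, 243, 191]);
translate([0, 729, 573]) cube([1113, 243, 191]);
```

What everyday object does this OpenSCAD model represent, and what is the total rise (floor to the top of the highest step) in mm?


A staircase. The total rise is 764 mm.

4 identical blocks, each offset up and back from the previous — a staircase. Each step is 191 mm tall and there are 4 of them, so the total rise is 4 × 191 = 764 mm.


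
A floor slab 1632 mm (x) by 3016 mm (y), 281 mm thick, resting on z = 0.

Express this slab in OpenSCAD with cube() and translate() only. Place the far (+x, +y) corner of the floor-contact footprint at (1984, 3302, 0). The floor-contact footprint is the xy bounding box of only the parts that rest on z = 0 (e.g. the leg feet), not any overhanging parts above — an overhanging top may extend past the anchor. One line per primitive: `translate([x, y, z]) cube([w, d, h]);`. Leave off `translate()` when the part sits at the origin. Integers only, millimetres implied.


translate([352, 286, 0]) cube([1632, 3016, 281]);


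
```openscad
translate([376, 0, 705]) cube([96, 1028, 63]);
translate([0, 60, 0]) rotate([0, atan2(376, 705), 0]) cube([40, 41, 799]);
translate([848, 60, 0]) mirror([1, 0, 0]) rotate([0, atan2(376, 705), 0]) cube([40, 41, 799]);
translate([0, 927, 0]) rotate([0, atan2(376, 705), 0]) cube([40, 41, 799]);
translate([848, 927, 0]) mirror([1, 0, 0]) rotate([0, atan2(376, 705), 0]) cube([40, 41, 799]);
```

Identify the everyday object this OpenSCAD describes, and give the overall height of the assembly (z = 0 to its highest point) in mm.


A sawhorse. The overall height is 768 mm.

A beam across two mirrored pairs of raked legs — a sawhorse. The beam's underside is at z = 705 (matching the legs' vertical rise in atan2(376, 705)) and the beam is 63 mm tall, so its top is at 705 + 63 = 768 mm. The raked legs top out at the beam's underside, so that is the highest point.


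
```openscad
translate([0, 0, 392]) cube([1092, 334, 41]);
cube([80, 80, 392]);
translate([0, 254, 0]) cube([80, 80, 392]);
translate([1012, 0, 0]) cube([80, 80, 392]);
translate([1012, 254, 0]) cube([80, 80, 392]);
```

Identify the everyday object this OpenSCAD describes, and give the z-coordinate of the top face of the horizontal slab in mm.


A bench. The seat-top height is 433 mm.

A long slab on four corner posts — a bench. The slab sits at z = 392 with thickness 41, so the top is 392 + 41 = 433 mm.


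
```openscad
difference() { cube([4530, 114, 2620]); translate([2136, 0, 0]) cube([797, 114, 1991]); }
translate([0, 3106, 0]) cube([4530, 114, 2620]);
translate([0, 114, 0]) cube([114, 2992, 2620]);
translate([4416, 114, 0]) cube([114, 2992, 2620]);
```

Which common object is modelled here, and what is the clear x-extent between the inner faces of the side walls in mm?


A single room. The interior width is 4302 mm.

Four walls enclosing a rectangle with a door in the front wall — a room. Outside width 4530 minus two 114 mm walls gives 4302 mm.
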